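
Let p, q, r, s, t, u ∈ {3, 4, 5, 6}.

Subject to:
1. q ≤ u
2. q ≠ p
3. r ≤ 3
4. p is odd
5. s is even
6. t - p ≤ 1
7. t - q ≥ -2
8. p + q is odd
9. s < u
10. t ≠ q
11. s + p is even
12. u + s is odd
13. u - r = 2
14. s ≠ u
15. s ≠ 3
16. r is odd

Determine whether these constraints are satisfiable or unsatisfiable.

Constraint 5 makes s even and constraint 4 makes p odd, so s + p must be odd. Constraint 11 says s + p is even — contradiction.

Unsatisfiable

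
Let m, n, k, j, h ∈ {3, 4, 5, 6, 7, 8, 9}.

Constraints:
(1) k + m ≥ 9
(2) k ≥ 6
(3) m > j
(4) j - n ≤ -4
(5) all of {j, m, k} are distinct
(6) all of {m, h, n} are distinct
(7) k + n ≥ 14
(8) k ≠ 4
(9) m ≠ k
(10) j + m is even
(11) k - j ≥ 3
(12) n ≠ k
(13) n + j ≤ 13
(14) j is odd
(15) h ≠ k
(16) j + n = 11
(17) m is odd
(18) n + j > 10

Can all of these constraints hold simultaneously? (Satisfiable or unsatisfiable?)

One satisfying assignment is m = 5, n = 8, k = 7, j = 3, h = 6.
For the less obvious constraints — constraint 1: k + m = 12; constraint 4: j - n = -5 — and the others hold by inspection.

Satisfiable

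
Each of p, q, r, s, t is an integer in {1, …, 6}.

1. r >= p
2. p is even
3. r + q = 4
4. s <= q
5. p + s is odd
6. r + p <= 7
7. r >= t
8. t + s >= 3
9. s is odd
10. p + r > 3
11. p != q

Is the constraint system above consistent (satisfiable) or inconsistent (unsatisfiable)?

Satisfiable

The assignment p = 2, q = 1, r = 3, s = 1, t = 2 works:
  constraint 3 holds since r + q = 4.
  constraint 6 holds since r + p = 5.
  constraint 8 holds since t + s = 3.
The rest check out directly.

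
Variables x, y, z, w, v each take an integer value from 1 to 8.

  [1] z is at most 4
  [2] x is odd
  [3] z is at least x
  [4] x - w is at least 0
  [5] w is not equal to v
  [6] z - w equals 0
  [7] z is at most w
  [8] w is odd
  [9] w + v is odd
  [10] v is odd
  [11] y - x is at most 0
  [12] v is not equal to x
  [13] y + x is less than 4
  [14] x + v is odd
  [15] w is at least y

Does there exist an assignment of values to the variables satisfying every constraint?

Constraint 8 makes w odd and constraint 10 makes v odd, so w + v must be even. Constraint 9 says w + v is odd — contradiction.

Unsatisfiable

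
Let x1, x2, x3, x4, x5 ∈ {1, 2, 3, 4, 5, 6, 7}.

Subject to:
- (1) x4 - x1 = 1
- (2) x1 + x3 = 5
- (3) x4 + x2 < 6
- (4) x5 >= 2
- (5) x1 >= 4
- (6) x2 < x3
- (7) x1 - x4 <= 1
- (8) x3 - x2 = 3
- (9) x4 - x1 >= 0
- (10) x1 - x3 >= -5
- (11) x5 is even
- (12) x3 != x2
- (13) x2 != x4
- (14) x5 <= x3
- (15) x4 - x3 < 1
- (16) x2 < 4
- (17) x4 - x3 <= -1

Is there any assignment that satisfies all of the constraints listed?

From constraint 5: x1 ≥ 4. From constraints 4 and 14: x3 ≥ x5 ≥ 2. Hence x1 + x3 ≥ 6. But constraint 2 requires x1 + x3 = 5, and 5 < 6. Contradiction.

Unsatisfiable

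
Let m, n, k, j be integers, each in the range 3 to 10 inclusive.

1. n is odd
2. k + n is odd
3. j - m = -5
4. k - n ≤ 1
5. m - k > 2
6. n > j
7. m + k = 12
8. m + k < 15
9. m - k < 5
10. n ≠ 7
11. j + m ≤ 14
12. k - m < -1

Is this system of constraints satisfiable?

Satisfiable

One satisfying assignment is m = 8, n = 5, k = 4, j = 3.
For the less obvious constraints — constraint 3: j - m = -5; constraint 4: k - n = -1 — and the others hold by inspection.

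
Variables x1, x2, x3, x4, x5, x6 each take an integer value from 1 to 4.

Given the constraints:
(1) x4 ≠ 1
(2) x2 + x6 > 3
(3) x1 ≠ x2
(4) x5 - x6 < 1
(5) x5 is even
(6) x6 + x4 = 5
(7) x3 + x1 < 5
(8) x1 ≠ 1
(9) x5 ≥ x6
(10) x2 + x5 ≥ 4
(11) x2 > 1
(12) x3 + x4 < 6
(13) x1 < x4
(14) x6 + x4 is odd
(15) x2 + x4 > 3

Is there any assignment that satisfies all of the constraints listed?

Satisfiable

Try x1 = 2, x2 = 3, x3 = 2, x4 = 3, x5 = 2, x6 = 2.
Check constraint 2: x2 + x6 = 5; constraint 4: x5 - x6 = 0. The remaining constraints are straightforward to verify.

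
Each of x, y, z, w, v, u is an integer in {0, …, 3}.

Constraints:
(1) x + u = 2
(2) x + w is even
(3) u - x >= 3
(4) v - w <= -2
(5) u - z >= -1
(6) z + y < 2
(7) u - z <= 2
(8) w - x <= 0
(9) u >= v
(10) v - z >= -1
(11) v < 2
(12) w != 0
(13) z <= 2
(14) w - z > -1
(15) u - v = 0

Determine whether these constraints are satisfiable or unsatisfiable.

Constraints 3, 4, 7, 8, and 10 give x − w ≥ 0, w − v ≥ 2, v − z ≥ -1, z − u ≥ -2, u − x ≥ 3.
Adding all 5 inequalities: the left sides telescope to 0, and the right sides sum to 0 + 2 + (-1) + (-2) + 3 = 2. So 0 ≥ 2, which is false.

Unsatisfiable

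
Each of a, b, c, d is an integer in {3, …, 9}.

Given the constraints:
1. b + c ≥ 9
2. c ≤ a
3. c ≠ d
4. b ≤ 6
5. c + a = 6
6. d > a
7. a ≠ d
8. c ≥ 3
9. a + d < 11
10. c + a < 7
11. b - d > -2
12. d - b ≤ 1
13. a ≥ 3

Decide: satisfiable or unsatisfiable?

Satisfiable

One satisfying assignment is a = 3, b = 6, c = 3, d = 6.
For the less obvious constraints — constraint 1: b + c = 9; constraint 5: c + a = 6; constraint 9: a + d = 9 — and the others hold by inspection.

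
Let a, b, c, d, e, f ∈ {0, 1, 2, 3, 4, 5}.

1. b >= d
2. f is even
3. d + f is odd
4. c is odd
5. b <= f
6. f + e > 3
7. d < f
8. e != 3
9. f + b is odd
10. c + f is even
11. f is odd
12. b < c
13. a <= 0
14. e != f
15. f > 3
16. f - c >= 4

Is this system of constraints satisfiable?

Unsatisfiable

Constraint 4 makes c odd and constraint 2 makes f even, so c + f must be odd. Constraint 10 says c + f is even — contradiction.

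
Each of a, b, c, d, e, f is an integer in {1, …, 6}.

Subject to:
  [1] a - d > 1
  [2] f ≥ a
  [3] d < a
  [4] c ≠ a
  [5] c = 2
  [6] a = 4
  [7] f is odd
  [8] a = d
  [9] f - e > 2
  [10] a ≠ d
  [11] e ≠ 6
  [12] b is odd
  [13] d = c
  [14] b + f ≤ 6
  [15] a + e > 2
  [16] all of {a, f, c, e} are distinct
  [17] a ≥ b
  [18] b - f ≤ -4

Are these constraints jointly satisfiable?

Constraint 6 fixes a = 4 and constraint 5 fixes c = 2. Constraints 8 and 13 give a = d = c, so a = c. But 4 ≠ 2 — contradiction.

Unsatisfiable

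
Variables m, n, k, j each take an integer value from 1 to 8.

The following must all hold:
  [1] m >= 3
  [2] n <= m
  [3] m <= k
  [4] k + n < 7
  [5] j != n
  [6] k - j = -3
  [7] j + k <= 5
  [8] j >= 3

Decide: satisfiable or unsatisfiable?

Unsatisfiable

From constraint 8: j ≥ 3. From constraints 1 and 3: k ≥ m ≥ 3. Hence j + k ≥ 6. But constraint 7 requires j + k ≤ 5, and 5 < 6. Contradiction.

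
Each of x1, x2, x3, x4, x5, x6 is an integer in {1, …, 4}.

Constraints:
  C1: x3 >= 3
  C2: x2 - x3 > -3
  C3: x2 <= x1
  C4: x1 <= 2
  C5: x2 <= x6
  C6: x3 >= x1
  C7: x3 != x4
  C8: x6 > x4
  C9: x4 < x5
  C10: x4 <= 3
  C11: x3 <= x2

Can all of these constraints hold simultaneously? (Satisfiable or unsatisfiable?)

From constraints 1 and 11: x2 ≥ x3 and x3 ≥ 3, so x2 ≥ 3. From constraints 3 and 4: x2 ≤ x1 and x1 ≤ 2, so x2 ≤ 2. But 2 < 3, so no value of x2 works.

Unsatisfiable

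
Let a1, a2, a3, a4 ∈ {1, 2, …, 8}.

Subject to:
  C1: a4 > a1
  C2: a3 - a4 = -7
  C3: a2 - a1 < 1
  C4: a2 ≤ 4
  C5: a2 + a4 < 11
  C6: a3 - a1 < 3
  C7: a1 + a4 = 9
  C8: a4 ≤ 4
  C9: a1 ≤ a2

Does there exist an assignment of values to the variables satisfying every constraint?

Unsatisfiable

From constraints 4 and 9: a1 ≤ a2 ≤ 4. From constraint 8: a4 ≤ 4. Hence a1 + a4 ≤ 8. But constraint 7 requires a1 + a4 = 9, and 9 > 8. Contradiction.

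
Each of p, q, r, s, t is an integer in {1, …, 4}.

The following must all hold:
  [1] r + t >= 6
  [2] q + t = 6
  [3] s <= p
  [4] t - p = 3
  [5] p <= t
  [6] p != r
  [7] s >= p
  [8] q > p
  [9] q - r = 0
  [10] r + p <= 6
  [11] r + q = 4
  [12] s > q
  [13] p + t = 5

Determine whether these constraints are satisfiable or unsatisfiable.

Unsatisfiable

Constraints 3, 8, and 12 give q < s, s ≤ p, p < q. Chaining: q < s ≤ p < q, which forces q < q — impossible.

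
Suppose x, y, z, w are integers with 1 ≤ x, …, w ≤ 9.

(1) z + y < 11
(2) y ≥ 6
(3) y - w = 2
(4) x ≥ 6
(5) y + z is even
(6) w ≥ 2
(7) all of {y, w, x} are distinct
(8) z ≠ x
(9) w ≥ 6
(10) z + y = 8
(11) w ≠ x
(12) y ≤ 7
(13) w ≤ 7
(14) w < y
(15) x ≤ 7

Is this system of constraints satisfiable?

Unsatisfiable

Constraints 2, 4, 9, 12, 13, and 15 confine each of y, w, x to the 2 values {6, 7}.
Constraint 7 requires all 3 of them to be distinct, but only 2 values are available — impossible by the pigeonhole principle.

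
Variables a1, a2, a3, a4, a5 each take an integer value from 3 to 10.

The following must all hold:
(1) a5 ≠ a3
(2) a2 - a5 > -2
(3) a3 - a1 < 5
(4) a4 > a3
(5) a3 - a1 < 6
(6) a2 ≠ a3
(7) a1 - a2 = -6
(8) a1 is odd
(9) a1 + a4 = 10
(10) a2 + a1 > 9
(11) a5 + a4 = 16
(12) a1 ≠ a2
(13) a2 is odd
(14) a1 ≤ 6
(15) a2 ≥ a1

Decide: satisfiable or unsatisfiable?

Take a1 = 3, a2 = 9, a3 = 6, a4 = 7, a5 = 9. Then constraint 2: a2 - a5 = 0; constraint 3: a3 - a1 = 3, and every other listed constraint is also met.

Satisfiable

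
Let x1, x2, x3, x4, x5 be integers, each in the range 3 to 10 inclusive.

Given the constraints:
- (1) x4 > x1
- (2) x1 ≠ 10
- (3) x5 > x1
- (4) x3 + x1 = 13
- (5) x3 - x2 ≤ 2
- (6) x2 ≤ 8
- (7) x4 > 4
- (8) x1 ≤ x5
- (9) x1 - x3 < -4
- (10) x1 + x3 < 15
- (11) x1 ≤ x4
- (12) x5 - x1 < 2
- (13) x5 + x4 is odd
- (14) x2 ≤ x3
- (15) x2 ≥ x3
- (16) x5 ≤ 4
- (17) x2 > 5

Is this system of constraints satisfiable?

From constraints 6 and 15: x3 ≤ x2 ≤ 8. From constraints 8 and 16: x1 ≤ x5 ≤ 4. Hence x3 + x1 ≤ 12. But constraint 4 requires x3 + x1 = 13, and 13 > 12. Contradiction.

Unsatisfiable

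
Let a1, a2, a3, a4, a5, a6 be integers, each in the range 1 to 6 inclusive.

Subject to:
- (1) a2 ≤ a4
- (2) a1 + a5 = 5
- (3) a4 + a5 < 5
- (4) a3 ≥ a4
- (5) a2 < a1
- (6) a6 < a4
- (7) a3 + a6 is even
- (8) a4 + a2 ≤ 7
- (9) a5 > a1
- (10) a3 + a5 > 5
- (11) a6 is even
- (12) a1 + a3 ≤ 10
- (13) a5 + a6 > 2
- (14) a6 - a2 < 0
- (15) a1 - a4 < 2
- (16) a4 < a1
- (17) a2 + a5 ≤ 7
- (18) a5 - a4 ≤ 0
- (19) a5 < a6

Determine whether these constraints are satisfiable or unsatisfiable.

Unsatisfiable

Constraints 1, 9, 14, 16, and 19 give a5 < a6, a6 < a2, a2 ≤ a4, a4 < a1, a1 < a5. Chaining: a5 < a6 < a2 ≤ a4 < a1 < a5, which forces a5 < a5 — impossible.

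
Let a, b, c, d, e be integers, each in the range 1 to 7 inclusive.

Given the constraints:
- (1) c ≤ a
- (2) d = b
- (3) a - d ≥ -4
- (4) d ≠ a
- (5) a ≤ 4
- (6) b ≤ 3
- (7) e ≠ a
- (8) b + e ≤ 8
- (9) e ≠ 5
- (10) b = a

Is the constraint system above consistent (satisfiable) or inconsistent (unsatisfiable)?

Unsatisfiable

From constraints 2 and 10, d = b = a, so d = a. But constraint 4 says d ≠ a. Contradiction.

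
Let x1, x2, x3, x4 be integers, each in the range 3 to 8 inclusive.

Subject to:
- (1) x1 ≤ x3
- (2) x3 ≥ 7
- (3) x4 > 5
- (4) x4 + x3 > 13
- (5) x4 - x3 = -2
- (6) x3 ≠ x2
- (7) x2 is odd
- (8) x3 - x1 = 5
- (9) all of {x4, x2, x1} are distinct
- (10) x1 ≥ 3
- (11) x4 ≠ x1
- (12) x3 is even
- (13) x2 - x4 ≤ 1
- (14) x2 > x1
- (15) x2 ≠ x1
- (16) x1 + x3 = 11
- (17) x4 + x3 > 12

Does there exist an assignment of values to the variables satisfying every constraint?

Satisfiable

Try x1 = 3, x2 = 7, x3 = 8, x4 = 6.
Check constraint 4: x4 + x3 = 14; constraint 5: x4 - x3 = -2. The remaining constraints are straightforward to verify.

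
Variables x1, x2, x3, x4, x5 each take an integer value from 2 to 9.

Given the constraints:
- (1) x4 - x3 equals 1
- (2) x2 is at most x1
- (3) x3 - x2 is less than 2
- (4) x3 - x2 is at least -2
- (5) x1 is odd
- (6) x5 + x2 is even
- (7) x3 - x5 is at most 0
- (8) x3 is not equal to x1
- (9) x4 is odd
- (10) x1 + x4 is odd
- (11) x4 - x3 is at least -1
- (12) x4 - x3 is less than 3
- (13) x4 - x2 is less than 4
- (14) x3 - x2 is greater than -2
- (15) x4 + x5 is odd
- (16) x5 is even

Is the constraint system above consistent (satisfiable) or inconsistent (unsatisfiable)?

Constraint 5 makes x1 odd and constraint 9 makes x4 odd, so x1 + x4 must be even. Constraint 10 says x1 + x4 is odd — contradiction.

Unsatisfiable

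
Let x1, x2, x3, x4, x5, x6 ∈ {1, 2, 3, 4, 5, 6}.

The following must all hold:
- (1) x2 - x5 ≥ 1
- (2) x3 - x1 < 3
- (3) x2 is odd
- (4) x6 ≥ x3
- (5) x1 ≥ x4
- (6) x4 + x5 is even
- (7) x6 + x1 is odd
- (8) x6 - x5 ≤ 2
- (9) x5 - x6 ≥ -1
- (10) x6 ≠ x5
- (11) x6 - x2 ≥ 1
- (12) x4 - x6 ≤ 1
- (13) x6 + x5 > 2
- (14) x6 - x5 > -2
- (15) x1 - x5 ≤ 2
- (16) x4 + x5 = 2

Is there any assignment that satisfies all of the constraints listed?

Unsatisfiable

Constraints 1, 9, and 11 give x2 − x5 ≥ 1, x5 − x6 ≥ -1, x6 − x2 ≥ 1.
Adding all 3 inequalities: the left sides telescope to 0, and the right sides sum to 1 + (-1) + 1 = 1. So 0 ≥ 1, which is false.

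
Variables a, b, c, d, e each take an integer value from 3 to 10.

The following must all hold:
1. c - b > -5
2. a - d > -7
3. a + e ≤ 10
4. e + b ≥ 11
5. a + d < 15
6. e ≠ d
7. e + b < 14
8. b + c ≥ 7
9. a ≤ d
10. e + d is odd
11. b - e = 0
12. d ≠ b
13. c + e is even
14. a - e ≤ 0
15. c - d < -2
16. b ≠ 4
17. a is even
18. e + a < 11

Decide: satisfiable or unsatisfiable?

The assignment a = 4, b = 6, c = 4, d = 9, e = 6 works:
  constraint 1 holds since c - b = -2.
  constraint 2 holds since a - d = -5.
  constraint 3 holds since a + e = 10.
The rest check out directly.

Satisfiable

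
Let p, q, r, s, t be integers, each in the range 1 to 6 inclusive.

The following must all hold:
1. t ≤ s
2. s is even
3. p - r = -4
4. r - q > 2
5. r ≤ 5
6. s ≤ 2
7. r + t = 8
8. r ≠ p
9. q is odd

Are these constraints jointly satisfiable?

From constraint 5: r ≤ 5. From constraints 1 and 6: t ≤ s ≤ 2. Hence r + t ≤ 7. But constraint 7 requires r + t = 8, and 8 > 7. Contradiction.

Unsatisfiable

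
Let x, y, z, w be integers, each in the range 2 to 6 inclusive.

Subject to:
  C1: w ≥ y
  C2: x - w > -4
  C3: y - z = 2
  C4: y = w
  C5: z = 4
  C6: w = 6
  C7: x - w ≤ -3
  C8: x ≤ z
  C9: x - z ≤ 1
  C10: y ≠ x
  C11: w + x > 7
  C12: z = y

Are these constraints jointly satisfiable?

Constraint 5 fixes z = 4 and constraint 6 fixes w = 6. Constraints 4 and 12 give z = y = w, so z = w. But 4 ≠ 6 — contradiction.

Unsatisfiable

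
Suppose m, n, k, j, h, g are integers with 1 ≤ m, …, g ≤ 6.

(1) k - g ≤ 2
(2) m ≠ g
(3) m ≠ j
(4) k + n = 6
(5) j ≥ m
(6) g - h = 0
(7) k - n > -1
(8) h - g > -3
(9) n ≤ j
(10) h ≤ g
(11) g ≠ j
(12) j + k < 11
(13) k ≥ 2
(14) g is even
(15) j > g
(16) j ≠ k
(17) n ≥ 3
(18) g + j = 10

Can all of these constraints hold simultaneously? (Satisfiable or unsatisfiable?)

Satisfiable

One satisfying assignment is m = 1, n = 3, k = 3, j = 6, h = 4, g = 4.
For the less obvious constraints — constraint 1: k - g = -1; constraint 4: k + n = 6; constraint 6: g - h = 0 — and the others hold by inspection.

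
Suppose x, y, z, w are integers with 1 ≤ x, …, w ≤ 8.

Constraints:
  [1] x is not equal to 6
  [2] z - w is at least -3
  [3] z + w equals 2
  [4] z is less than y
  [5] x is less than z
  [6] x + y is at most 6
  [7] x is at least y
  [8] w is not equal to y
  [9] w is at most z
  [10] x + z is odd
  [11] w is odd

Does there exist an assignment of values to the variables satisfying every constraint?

Constraints 4, 5, and 7 give y ≤ x, x < z, z < y. Chaining: y ≤ x < z < y, which forces y < y — impossible.

Unsatisfiable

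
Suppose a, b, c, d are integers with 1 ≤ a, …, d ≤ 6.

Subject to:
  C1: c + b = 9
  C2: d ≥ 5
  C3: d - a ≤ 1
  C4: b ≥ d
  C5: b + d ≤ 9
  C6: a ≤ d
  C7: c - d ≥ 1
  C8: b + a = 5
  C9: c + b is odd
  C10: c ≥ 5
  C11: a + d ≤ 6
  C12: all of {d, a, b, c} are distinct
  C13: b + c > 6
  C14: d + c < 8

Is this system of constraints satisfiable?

From constraint 10: c ≥ 5. From constraints 2 and 4: b ≥ d ≥ 5. Hence c + b ≥ 10. But constraint 1 requires c + b = 9, and 9 < 10. Contradiction.

Unsatisfiable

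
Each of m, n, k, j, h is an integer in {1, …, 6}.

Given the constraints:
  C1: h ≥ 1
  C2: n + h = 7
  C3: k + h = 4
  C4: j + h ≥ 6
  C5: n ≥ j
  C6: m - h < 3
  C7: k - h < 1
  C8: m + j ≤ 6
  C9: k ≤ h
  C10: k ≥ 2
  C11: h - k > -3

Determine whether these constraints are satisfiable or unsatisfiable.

The assignment m = 2, n = 5, k = 2, j = 4, h = 2 works:
  constraint 2 holds since n + h = 7.
  constraint 3 holds since k + h = 4.
  constraint 4 holds since j + h = 6.
The rest check out directly.

Satisfiable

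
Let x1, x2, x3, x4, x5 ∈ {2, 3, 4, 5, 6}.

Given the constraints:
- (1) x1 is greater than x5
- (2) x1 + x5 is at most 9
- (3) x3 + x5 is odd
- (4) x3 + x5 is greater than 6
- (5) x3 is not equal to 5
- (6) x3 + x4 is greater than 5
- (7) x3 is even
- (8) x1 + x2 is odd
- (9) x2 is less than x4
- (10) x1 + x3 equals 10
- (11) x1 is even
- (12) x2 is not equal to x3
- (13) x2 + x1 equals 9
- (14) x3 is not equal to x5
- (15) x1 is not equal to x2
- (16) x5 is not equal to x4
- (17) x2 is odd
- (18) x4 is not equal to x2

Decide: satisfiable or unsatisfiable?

Satisfiable

The assignment x1 = 6, x2 = 3, x3 = 4, x4 = 4, x5 = 3 works:
  constraint 2 holds since x1 + x5 = 9.
  constraint 4 holds since x3 + x5 = 7.
  constraint 6 holds since x3 + x4 = 8.
The rest check out directly.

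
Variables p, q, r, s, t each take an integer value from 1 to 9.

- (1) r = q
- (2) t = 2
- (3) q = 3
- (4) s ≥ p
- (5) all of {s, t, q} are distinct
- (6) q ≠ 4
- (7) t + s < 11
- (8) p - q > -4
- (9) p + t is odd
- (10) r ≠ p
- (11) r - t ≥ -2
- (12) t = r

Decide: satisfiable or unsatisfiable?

Constraint 2 fixes t = 2 and constraint 3 fixes q = 3. Constraints 1 and 12 give t = r = q, so t = q. But 2 ≠ 3 — contradiction.

Unsatisfiable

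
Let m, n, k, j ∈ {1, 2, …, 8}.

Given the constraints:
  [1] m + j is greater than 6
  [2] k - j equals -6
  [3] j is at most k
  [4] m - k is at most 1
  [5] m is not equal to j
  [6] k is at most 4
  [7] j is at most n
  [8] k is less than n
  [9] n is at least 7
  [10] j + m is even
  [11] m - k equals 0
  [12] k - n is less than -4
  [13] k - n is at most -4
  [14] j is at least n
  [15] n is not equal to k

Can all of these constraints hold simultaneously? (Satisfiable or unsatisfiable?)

From constraints 9 and 14: j ≥ n and n ≥ 7, so j ≥ 7. From constraints 3 and 6: j ≤ k and k ≤ 4, so j ≤ 4. But 4 < 7, so no value of j works.

Unsatisfiable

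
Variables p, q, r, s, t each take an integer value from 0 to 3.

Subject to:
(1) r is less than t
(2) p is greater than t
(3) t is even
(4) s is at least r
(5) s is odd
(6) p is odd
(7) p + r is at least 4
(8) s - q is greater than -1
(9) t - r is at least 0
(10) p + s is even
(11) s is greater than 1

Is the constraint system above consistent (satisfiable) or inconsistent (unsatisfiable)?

Try p = 3, q = 2, r = 1, s = 3, t = 2.
Check constraint 7: p + r = 4; constraint 8: s - q = 1; constraint 9: t - r = 1. The remaining constraints are straightforward to verify.

Satisfiable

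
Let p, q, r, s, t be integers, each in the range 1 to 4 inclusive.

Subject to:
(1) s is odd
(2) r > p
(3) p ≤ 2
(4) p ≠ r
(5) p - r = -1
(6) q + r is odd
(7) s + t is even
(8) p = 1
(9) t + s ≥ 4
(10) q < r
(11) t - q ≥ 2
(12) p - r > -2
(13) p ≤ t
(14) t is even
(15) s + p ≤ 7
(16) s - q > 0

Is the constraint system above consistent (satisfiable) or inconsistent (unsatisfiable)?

Unsatisfiable

Constraint 1 makes s odd and constraint 14 makes t even, so s + t must be odd. Constraint 7 says s + t is even — contradiction.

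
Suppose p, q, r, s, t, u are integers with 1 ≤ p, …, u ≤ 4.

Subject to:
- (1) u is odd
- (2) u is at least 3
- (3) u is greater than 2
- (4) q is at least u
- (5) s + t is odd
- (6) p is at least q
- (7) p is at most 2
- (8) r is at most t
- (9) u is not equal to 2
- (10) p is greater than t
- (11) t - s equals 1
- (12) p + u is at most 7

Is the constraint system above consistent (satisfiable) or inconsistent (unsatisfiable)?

From constraints 2 and 4: q ≥ u and u ≥ 3, so q ≥ 3. From constraints 6 and 7: q ≤ p and p ≤ 2, so q ≤ 2. But 2 < 3, so no value of q works.

Unsatisfiable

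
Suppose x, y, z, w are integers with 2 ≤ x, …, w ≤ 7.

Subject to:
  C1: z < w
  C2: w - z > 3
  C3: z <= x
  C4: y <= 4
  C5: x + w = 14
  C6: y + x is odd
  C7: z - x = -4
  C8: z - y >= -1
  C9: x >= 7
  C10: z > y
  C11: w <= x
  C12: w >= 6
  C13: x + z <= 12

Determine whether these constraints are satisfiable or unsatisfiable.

Satisfiable

Try x = 7, y = 2, z = 3, w = 7.
Check constraint 2: w - z = 4; constraint 5: x + w = 14; constraint 7: z - x = -4. The remaining constraints are straightforward to verify.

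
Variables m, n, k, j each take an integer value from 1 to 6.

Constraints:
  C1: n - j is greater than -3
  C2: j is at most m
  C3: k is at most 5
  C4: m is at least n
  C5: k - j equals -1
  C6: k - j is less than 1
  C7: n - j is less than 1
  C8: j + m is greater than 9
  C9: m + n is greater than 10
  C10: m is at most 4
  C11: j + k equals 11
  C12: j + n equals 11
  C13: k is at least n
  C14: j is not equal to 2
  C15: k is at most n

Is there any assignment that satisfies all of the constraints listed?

Unsatisfiable

From constraints 2 and 10: j ≤ m ≤ 4. From constraints 3 and 13: n ≤ k ≤ 5. Hence j + n ≤ 9. But constraint 12 requires j + n = 11, and 11 > 9. Contradiction.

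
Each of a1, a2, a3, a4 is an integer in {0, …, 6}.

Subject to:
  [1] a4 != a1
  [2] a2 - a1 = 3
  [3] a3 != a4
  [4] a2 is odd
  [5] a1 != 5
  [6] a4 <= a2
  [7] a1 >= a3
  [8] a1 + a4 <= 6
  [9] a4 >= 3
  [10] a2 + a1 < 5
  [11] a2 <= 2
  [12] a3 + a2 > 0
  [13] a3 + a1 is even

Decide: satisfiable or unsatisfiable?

Unsatisfiable

From constraint 9: a4 ≥ 3. From constraints 6 and 11: a4 ≤ a2 and a2 ≤ 2, so a4 ≤ 2. But 2 < 3, so no value of a4 works.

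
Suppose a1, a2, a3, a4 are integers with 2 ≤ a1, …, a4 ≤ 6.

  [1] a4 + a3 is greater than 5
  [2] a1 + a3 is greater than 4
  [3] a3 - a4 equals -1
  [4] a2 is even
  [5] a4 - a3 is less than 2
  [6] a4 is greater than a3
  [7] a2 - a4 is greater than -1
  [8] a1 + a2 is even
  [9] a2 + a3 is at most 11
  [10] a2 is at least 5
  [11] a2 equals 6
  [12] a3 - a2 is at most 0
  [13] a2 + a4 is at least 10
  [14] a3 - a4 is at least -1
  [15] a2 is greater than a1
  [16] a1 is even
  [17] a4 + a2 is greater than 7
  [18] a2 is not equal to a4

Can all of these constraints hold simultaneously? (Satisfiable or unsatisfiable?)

Take a1 = 4, a2 = 6, a3 = 3, a4 = 4. Then constraint 1: a4 + a3 = 7; constraint 2: a1 + a3 = 7, and every other listed constraint is also met.

Satisfiable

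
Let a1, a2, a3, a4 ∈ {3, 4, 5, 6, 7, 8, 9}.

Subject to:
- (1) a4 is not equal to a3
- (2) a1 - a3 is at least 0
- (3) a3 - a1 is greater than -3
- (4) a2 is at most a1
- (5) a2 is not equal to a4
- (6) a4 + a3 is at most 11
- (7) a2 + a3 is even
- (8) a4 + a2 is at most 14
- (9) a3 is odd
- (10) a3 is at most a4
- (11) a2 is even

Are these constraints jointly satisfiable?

Constraint 11 makes a2 even and constraint 9 makes a3 odd, so a2 + a3 must be odd. Constraint 7 says a2 + a3 is even — contradiction.

Unsatisfiable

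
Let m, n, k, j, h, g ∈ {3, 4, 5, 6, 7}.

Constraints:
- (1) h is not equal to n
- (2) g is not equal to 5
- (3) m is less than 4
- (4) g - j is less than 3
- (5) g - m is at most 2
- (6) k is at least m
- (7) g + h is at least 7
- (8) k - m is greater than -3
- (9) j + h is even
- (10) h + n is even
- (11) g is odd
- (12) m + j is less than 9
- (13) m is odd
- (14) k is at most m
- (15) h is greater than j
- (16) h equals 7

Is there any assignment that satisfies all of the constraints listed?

Satisfiable

Setting (m, n, k, j, h, g) = (3, 3, 3, 3, 7, 3) satisfies everything: constraint 4: g - j = 0; constraint 5: g - m = 0, and the others follow.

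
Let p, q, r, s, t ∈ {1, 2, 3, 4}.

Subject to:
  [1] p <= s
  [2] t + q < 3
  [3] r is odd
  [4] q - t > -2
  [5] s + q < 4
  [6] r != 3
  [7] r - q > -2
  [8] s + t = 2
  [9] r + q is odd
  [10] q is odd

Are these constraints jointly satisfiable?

Unsatisfiable

Constraint 3 makes r odd and constraint 10 makes q odd, so r + q must be even. Constraint 9 says r + q is odd — contradiction.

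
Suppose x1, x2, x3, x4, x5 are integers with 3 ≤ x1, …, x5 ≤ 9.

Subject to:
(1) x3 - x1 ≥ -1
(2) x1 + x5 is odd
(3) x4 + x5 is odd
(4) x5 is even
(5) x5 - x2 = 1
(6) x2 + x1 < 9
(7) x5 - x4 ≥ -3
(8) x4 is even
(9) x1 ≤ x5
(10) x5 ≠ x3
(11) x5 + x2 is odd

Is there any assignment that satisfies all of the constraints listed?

Unsatisfiable

Constraint 8 makes x4 even and constraint 4 makes x5 even, so x4 + x5 must be even. Constraint 3 says x4 + x5 is odd — contradiction.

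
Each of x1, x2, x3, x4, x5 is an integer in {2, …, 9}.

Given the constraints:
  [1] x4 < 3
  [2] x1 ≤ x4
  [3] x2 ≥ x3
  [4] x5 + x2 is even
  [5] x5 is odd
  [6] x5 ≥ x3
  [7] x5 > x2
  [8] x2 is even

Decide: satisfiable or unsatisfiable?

Constraint 5 makes x5 odd and constraint 8 makes x2 even, so x5 + x2 must be odd. Constraint 4 says x5 + x2 is even — contradiction.

Unsatisfiable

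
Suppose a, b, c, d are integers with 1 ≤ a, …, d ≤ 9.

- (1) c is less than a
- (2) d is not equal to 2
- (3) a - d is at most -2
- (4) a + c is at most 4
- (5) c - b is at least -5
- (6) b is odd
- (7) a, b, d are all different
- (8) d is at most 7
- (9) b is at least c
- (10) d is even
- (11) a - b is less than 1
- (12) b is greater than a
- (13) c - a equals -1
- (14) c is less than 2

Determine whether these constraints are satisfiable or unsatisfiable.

Setting (a, b, c, d) = (2, 3, 1, 6) satisfies everything: constraint 3: a - d = -4; constraint 4: a + c = 3, and the others follow.

Satisfiable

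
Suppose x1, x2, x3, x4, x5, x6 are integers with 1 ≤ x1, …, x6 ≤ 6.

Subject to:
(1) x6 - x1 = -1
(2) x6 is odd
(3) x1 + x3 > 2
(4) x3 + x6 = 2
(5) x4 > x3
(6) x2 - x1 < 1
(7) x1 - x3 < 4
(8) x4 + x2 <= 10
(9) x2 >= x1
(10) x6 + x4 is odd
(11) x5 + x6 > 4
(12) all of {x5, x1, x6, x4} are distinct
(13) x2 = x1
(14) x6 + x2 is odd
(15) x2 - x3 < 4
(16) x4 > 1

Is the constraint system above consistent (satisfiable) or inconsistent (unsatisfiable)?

Satisfiable

Try x1 = 2, x2 = 2, x3 = 1, x4 = 6, x5 = 5, x6 = 1.
Check constraint 1: x6 - x1 = -1; constraint 3: x1 + x3 = 3; constraint 4: x3 + x6 = 2. The remaining constraints are straightforward to verify.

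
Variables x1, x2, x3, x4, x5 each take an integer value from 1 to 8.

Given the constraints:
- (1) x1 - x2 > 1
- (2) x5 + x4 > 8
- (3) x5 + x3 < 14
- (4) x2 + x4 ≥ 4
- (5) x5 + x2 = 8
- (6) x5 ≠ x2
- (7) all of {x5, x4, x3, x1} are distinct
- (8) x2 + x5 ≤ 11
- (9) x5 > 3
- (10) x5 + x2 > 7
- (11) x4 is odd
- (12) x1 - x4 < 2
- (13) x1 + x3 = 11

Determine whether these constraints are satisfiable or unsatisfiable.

Satisfiable

Setting (x1, x2, x3, x4, x5) = (4, 2, 7, 3, 6) satisfies everything: constraint 1: x1 - x2 = 2; constraint 2: x5 + x4 = 9, and the others follow.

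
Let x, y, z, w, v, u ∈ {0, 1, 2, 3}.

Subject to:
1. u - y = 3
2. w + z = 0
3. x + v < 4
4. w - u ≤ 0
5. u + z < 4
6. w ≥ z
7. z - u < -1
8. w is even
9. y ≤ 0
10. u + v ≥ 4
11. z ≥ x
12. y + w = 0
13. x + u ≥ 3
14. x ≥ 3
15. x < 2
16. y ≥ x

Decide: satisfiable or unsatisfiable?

Unsatisfiable

From constraints 14 and 16: y ≥ x and x ≥ 3, so y ≥ 3. From constraint 9: y ≤ 0. But 0 < 3, so no value of y works.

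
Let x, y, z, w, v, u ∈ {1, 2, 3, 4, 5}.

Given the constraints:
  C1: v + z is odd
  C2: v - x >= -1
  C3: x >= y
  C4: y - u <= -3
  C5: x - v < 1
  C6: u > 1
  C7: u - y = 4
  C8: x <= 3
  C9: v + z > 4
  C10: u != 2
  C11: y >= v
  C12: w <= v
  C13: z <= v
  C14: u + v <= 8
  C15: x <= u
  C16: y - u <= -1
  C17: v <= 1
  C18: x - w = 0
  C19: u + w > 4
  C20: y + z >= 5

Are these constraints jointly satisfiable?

Unsatisfiable

From constraints 3 and 8: y ≤ x ≤ 3. From constraints 13 and 17: z ≤ v ≤ 1. Hence y + z ≤ 4. But constraint 20 requires y + z ≥ 5, and 5 > 4. Contradiction.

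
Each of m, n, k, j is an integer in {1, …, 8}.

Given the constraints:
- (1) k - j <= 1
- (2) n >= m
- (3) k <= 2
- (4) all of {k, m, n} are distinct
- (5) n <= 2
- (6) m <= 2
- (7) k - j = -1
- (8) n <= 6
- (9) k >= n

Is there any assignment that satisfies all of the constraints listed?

Unsatisfiable

Constraints 3, 5, and 6 confine each of k, m, n to the 2 values {1, 2} (the domain already gives each ≥ 1).
Constraint 4 requires all 3 of them to be distinct, but only 2 values are available — impossible by the pigeonhole principle.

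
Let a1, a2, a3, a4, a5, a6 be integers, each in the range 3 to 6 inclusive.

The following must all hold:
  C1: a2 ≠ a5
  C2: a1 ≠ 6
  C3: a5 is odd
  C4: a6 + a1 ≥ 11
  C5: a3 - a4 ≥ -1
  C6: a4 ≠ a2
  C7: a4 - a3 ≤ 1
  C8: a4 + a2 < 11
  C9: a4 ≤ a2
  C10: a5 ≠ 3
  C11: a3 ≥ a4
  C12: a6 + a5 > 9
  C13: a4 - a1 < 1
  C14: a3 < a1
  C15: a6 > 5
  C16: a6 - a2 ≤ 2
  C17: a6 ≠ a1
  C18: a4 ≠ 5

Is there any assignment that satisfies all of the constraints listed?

Satisfiable

The assignment a1 = 5, a2 = 6, a3 = 3, a4 = 3, a5 = 5, a6 = 6 works:
  constraint 4 holds since a6 + a1 = 11.
  constraint 5 holds since a3 - a4 = 0.
  constraint 7 holds since a4 - a3 = 0.
The rest check out directly.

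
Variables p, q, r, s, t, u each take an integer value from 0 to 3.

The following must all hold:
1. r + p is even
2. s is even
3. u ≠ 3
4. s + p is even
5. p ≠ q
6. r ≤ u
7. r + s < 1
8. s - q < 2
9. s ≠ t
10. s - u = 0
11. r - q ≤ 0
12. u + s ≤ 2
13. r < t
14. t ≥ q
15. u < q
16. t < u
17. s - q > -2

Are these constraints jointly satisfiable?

Constraints 14, 15, and 16 give u < q, q ≤ t, t < u. Chaining: u < q ≤ t < u, which forces u < u — impossible.

Unsatisfiable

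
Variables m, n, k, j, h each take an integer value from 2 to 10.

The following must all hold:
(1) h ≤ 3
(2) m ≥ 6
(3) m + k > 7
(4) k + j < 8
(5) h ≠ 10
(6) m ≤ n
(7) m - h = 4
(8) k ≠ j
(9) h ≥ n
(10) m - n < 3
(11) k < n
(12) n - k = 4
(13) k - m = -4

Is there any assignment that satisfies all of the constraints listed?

Unsatisfiable

From constraints 2 and 6: n ≥ m and m ≥ 6, so n ≥ 6. From constraints 1 and 9: n ≤ h and h ≤ 3, so n ≤ 3. But 3 < 6, so no value of n works.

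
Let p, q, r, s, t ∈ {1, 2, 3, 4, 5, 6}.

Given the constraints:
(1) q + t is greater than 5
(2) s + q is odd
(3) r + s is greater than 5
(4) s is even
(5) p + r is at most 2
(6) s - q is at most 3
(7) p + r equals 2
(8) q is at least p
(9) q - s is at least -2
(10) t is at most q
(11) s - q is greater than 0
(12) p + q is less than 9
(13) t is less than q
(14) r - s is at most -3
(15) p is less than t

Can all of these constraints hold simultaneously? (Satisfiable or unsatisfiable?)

Satisfiable

One satisfying assignment is p = 1, q = 5, r = 1, s = 6, t = 2.
For the less obvious constraints — constraint 1: q + t = 7; constraint 3: r + s = 7 — and the others hold by inspection.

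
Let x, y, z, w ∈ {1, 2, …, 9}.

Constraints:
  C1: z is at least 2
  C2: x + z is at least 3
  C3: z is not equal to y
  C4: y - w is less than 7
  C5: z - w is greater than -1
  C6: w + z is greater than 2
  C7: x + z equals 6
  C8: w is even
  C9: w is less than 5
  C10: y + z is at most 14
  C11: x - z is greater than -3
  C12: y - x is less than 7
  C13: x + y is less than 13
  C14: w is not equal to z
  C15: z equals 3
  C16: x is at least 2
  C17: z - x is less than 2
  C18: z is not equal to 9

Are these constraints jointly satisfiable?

Satisfiable

The assignment x = 3, y = 8, z = 3, w = 2 works:
  constraint 2 holds since x + z = 6.
  constraint 4 holds since y - w = 6.
  constraint 5 holds since z - w = 1.
The rest check out directly.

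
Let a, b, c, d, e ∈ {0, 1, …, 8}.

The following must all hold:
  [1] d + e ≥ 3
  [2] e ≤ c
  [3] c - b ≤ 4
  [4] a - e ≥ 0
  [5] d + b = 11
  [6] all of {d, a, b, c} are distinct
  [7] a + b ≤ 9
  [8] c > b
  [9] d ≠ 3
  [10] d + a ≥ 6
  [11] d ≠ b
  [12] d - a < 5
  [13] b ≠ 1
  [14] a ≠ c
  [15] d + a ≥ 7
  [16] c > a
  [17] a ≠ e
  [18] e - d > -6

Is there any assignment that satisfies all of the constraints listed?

Satisfiable

Take a = 3, b = 6, c = 8, d = 5, e = 0. Then constraint 1: d + e = 5; constraint 3: c - b = 2, and every other listed constraint is also met.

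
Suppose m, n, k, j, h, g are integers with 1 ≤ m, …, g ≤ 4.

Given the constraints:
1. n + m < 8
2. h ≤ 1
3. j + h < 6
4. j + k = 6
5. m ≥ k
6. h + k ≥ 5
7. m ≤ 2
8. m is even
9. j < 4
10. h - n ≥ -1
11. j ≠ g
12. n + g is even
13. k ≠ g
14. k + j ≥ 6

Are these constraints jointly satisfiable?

From constraint 2: h ≤ 1. From constraints 5 and 7: k ≤ m ≤ 2. Hence h + k ≤ 3. But constraint 6 requires h + k ≥ 5, and 5 > 3. Contradiction.

Unsatisfiable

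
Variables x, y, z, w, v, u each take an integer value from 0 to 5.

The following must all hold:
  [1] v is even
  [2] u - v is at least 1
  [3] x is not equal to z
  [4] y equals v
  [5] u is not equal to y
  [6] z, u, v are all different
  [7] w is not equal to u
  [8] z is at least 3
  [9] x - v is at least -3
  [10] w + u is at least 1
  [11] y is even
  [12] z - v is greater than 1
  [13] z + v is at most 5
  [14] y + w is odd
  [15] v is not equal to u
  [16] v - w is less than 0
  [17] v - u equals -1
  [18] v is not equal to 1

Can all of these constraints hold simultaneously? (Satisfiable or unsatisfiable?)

Satisfiable

The assignment x = 0, y = 0, z = 3, w = 3, v = 0, u = 1 works:
  constraint 2 holds since u - v = 1.
  constraint 9 holds since x - v = 0.
  constraint 10 holds since w + u = 4.
The rest check out directly.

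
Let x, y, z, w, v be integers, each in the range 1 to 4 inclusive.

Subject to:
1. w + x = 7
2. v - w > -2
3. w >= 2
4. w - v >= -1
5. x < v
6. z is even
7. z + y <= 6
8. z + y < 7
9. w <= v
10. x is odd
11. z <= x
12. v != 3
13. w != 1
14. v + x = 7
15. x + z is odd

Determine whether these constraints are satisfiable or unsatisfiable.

Satisfiable

Try x = 3, y = 3, z = 2, w = 4, v = 4.
Check constraint 1: w + x = 7; constraint 2: v - w = 0; constraint 4: w - v = 0. The remaining constraints are straightforward to verify.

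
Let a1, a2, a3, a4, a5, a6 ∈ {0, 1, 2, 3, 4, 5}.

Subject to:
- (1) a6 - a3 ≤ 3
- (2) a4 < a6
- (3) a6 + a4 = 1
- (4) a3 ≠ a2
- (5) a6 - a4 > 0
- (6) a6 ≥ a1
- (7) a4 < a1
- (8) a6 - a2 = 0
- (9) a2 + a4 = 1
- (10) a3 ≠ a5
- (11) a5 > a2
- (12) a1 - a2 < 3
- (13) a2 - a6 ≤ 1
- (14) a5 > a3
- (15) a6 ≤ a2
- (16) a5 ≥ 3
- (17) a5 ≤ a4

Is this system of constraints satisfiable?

Unsatisfiable

Constraints 6, 7, 11, 15, and 17 give a2 < a5, a5 ≤ a4, a4 < a1, a1 ≤ a6, a6 ≤ a2. Chaining: a2 < a5 ≤ a4 < a1 ≤ a6 ≤ a2, which forces a2 < a2 — impossible.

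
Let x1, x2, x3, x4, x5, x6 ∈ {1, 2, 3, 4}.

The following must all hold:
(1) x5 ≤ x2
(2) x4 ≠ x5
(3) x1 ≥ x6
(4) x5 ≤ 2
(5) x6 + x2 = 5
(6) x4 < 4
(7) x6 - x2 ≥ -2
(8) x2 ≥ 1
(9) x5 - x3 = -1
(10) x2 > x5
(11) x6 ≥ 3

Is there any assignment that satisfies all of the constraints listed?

Satisfiable

The assignment x1 = 3, x2 = 2, x3 = 2, x4 = 3, x5 = 1, x6 = 3 works:
  constraint 5 holds since x6 + x2 = 5.
  constraint 7 holds since x6 - x2 = 1.
The rest check out directly.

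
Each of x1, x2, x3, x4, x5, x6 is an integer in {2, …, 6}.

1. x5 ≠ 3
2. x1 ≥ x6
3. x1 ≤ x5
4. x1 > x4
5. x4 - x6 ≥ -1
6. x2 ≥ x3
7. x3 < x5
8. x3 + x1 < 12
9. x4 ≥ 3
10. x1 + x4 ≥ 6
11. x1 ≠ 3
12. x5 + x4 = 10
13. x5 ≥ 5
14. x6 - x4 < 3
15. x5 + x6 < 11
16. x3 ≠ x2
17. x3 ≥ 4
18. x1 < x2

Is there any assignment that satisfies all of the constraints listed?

The assignment x1 = 5, x2 = 6, x3 = 4, x4 = 4, x5 = 6, x6 = 4 works:
  constraint 5 holds since x4 - x6 = 0.
  constraint 8 holds since x3 + x1 = 9.
  constraint 10 holds since x1 + x4 = 9.
The rest check out directly.

Satisfiable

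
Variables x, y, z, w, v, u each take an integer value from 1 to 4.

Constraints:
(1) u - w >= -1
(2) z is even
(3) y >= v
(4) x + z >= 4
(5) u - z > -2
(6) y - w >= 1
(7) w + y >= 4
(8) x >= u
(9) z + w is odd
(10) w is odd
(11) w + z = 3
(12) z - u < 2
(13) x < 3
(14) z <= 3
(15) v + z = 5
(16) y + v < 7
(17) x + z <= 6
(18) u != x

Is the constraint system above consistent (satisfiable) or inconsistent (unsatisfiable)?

Satisfiable

One satisfying assignment is x = 2, y = 3, z = 2, w = 1, v = 3, u = 1.
For the less obvious constraints — constraint 1: u - w = 0; constraint 4: x + z = 4; constraint 5: u - z = -1 — and the others hold by inspection.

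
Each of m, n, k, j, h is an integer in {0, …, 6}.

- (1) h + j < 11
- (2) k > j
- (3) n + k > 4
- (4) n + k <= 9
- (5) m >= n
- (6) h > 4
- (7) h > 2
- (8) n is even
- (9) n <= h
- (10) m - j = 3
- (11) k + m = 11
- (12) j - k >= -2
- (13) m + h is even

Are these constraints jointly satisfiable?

Satisfiable

The assignment m = 6, n = 2, k = 5, j = 3, h = 6 works:
  constraint 1 holds since h + j = 9.
  constraint 3 holds since n + k = 7.
The rest check out directly.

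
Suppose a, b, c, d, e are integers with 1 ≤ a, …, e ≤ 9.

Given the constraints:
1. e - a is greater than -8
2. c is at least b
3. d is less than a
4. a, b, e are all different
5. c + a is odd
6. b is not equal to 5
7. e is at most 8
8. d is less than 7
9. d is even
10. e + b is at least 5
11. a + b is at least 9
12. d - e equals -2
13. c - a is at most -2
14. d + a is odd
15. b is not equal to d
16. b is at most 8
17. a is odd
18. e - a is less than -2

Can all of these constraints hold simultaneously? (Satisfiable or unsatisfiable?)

Satisfiable

Try a = 9, b = 3, c = 4, d = 2, e = 4.
Check constraint 1: e - a = -5; constraint 10: e + b = 7; constraint 11: a + b = 12. The remaining constraints are straightforward to verify.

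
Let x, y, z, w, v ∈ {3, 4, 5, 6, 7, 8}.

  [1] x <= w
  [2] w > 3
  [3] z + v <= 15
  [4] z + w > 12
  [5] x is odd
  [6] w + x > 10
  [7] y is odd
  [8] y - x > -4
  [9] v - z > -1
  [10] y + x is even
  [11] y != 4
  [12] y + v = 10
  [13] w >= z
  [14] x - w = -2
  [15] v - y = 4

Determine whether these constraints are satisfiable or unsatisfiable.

The assignment x = 5, y = 3, z = 7, w = 7, v = 7 works:
  constraint 3 holds since z + v = 14.
  constraint 4 holds since z + w = 14.
  constraint 6 holds since w + x = 12.
The rest check out directly.

Satisfiable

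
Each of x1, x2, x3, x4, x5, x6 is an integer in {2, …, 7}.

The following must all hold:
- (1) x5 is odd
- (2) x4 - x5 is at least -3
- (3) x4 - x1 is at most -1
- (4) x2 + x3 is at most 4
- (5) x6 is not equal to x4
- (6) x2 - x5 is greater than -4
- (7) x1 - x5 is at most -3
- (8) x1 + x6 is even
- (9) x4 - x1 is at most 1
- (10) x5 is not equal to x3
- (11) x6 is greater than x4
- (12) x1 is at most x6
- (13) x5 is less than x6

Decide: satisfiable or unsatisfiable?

Constraints 2, 3, and 7 give x4 − x5 ≥ -3, x5 − x1 ≥ 3, x1 − x4 ≥ 1.
Adding all 3 inequalities: the left sides telescope to 0, and the right sides sum to (-3) + 3 + 1 = 1. So 0 ≥ 1, which is false.

Unsatisfiable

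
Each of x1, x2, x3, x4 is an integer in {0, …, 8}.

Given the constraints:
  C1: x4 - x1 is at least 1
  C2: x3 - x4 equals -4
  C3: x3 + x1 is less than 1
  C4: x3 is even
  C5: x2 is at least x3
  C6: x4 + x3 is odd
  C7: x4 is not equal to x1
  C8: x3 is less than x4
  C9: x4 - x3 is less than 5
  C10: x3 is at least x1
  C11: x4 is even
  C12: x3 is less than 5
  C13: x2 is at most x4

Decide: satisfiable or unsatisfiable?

Constraint 11 makes x4 even and constraint 4 makes x3 even, so x4 + x3 must be even. Constraint 6 says x4 + x3 is odd — contradiction.

Unsatisfiable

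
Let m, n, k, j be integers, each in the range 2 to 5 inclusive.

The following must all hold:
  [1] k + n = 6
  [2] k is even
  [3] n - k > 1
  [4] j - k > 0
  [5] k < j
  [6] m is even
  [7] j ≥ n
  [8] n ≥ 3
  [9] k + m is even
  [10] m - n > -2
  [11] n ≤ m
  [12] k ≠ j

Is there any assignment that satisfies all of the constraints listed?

One satisfying assignment is m = 4, n = 4, k = 2, j = 4.
For the less obvious constraints — constraint 1: k + n = 6; constraint 3: n - k = 2; constraint 4: j - k = 2 — and the others hold by inspection.

Satisfiable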